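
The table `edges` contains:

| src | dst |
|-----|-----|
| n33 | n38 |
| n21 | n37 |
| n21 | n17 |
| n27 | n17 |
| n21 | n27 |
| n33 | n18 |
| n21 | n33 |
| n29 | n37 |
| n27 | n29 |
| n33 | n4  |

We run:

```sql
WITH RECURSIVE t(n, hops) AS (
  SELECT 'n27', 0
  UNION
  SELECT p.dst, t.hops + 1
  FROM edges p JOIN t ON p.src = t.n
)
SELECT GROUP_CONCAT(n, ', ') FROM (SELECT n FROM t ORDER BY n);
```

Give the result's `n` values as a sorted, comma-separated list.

n17, n27, n29, n37

Base: (n27, hops=0).
Iteration 1: edges from {n27} -> (n17, hops=1), (n29, hops=1).
Iteration 2: edges from {n17,n29} -> (n37, hops=2).
Iteration 3: no outgoing edges from {n37}; recursion stops.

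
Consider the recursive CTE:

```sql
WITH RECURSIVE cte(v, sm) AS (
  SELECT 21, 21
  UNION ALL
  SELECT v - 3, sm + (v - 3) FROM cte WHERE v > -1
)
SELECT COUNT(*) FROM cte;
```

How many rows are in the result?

Base: v=21, sm=21.
Iteration 1: 21 > -1 holds -> v = 21 - 3 = 18, sm = 21 + 18 = 39.
Iteration 2: 18 > -1 holds -> v = 18 - 3 = 15, sm = 39 + 15 = 54.
Iteration 3: 15 > -1 holds -> v = 15 - 3 = 12, sm = 54 + 12 = 66.
Iteration 4: 12 > -1 holds -> v = 12 - 3 = 9, sm = 66 + 9 = 75.
Iteration 5: 9 > -1 holds -> v = 9 - 3 = 6, sm = 75 + 6 = 81.
Iteration 6: 6 > -1 holds -> v = 6 - 3 = 3, sm = 81 + 3 = 84.
Iteration 7: 3 > -1 holds -> v = 3 - 3 = 0, sm = 84 + 0 = 84.
Iteration 8: 0 > -1 holds -> v = 0 - 3 = -3, sm = 84 + -3 = 81.
Iteration 9: -3 > -1 fails; recursion stops.
Total rows emitted: 9.

9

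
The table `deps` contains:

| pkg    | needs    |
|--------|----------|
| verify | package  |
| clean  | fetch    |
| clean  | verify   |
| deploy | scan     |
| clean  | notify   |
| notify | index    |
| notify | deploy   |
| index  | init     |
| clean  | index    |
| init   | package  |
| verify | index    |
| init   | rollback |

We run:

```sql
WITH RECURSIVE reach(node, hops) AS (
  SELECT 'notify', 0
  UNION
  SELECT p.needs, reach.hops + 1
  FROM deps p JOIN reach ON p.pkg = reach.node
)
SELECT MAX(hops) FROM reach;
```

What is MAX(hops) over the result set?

3

Base: (notify, hops=0).
Iteration 1: edges from {notify} -> (deploy, hops=1), (index, hops=1).
Iteration 2: edges from {deploy,index} -> (init, hops=2), (scan, hops=2).
Iteration 3: edges from {init,scan} -> (package, hops=3), (rollback, hops=3).
Iteration 4: no outgoing edges from {package,rollback}; recursion stops.
hops values: 0, 1, 1, 2, 2, 3, 3; the maximum is 3.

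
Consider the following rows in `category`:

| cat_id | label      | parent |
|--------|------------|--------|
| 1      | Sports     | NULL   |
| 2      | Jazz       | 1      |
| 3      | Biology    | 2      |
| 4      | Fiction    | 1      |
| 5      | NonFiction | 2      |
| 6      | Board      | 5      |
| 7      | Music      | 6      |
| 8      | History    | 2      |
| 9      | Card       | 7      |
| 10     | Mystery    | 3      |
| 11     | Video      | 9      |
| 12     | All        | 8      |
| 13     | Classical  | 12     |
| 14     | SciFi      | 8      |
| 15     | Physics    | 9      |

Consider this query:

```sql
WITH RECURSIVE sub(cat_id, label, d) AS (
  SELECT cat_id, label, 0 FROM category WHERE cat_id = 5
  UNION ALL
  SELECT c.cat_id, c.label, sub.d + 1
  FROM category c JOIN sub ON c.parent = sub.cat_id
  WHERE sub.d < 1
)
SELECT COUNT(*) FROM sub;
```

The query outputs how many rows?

Base: cat_id=5 (NonFiction) at d 0.
Iteration 1: rows with parent in {5} -> Board (id 6, d 1).
Iteration 2: d < 1 fails for all current rows; recursion stops.
Total rows emitted: 2.

2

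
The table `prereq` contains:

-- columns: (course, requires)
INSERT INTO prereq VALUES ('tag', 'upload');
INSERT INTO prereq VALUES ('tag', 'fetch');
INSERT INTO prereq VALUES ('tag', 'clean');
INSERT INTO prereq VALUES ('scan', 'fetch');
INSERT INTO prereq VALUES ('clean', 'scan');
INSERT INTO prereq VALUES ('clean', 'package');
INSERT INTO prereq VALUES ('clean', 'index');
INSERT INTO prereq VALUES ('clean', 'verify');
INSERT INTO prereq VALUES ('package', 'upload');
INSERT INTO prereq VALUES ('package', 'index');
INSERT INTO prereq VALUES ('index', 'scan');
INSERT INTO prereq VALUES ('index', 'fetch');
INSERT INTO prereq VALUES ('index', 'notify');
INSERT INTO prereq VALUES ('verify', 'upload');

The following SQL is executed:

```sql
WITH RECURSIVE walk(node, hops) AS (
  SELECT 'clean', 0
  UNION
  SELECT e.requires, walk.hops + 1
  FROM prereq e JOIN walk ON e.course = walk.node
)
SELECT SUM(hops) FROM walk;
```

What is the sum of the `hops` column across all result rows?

Base: (clean, hops=0).
Iteration 1: edges from {clean} -> (index, hops=1), (package, hops=1), (scan, hops=1), (verify, hops=1).
Iteration 2: edges from {index,package,scan,verify} -> (fetch, hops=2), (index, hops=2), (notify, hops=2), (scan, hops=2), (upload, hops=2). [UNION drops 2 duplicate row(s)]
Iteration 3: edges from {fetch,index,notify,scan,upload} -> (fetch, hops=3), (notify, hops=3), (scan, hops=3). [UNION drops 1 duplicate row(s)]
Iteration 4: edges from {fetch,notify,scan} -> (fetch, hops=4).
Iteration 5: no outgoing edges from {fetch}; recursion stops.
SUM(hops) = 0 + 1 + 1 + 1 + 1 + 2 + 2 + 2 + 2 + 2 + 3 + 3 + 3 + 4 = 27.

27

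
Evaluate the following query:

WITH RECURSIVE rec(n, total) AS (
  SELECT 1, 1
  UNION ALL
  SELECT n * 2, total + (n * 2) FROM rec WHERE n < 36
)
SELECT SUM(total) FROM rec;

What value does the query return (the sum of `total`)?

Base: n=1, total=1.
Iteration 1: 1 < 36 holds -> n = 1 * 2 = 2, total = 1 + 2 = 3.
Iteration 2: 2 < 36 holds -> n = 2 * 2 = 4, total = 3 + 4 = 7.
Iteration 3: 4 < 36 holds -> n = 4 * 2 = 8, total = 7 + 8 = 15.
Iteration 4: 8 < 36 holds -> n = 8 * 2 = 16, total = 15 + 16 = 31.
Iteration 5: 16 < 36 holds -> n = 16 * 2 = 32, total = 31 + 32 = 63.
Iteration 6: 32 < 36 holds -> n = 32 * 2 = 64, total = 63 + 64 = 127.
Iteration 7: 64 < 36 fails; recursion stops.
SUM(total) = 1 + 3 + 7 + 15 + 31 + 63 + 127 = 247.

247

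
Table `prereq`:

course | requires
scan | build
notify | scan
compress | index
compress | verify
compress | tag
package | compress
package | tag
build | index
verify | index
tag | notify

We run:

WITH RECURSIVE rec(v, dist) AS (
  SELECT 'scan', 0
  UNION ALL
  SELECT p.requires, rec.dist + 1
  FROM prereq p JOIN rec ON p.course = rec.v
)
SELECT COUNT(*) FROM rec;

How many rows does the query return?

3

Base: (scan, dist=0).
Iteration 1: edges from {scan} -> (build, dist=1).
Iteration 2: edges from {build} -> (index, dist=2).
Iteration 3: no outgoing edges from {index}; recursion stops.
Total rows emitted: 3.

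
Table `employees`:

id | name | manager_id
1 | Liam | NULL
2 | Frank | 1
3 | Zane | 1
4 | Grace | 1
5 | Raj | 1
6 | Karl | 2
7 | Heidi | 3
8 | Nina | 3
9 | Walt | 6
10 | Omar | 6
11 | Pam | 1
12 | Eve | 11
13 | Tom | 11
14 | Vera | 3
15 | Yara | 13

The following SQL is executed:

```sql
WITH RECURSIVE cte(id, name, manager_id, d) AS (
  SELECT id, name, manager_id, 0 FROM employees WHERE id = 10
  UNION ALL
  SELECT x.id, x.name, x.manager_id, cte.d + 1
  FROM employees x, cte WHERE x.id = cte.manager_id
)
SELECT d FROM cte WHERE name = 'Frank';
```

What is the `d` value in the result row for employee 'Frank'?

Base: id=10 (Omar), manager_id=6, d 0.
Iteration 1: join on id=6 -> Karl (id 6, manager_id=2, d 1).
Iteration 2: join on id=2 -> Frank (id 2, manager_id=1, d 2).
Iteration 3: join on id=1 -> Liam (id 1, manager_id=NULL, d 3).
Iteration 4: manager_id is NULL; no match; recursion stops.

2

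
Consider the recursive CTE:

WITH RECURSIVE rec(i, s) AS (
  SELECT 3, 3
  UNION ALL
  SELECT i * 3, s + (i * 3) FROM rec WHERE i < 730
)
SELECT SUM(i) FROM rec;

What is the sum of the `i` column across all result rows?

Base: i=3, s=3.
Iteration 1: 3 < 730 holds -> i = 3 * 3 = 9, s = 3 + 9 = 12.
Iteration 2: 9 < 730 holds -> i = 9 * 3 = 27, s = 12 + 27 = 39.
Iteration 3: 27 < 730 holds -> i = 27 * 3 = 81, s = 39 + 81 = 120.
Iteration 4: 81 < 730 holds -> i = 81 * 3 = 243, s = 120 + 243 = 363.
Iteration 5: 243 < 730 holds -> i = 243 * 3 = 729, s = 363 + 729 = 1092.
Iteration 6: 729 < 730 holds -> i = 729 * 3 = 2187, s = 1092 + 2187 = 3279.
Iteration 7: 2187 < 730 fails; recursion stops.
SUM(i) = 3 + 9 + 27 + 81 + 243 + 729 + 2187 = 3279.

3279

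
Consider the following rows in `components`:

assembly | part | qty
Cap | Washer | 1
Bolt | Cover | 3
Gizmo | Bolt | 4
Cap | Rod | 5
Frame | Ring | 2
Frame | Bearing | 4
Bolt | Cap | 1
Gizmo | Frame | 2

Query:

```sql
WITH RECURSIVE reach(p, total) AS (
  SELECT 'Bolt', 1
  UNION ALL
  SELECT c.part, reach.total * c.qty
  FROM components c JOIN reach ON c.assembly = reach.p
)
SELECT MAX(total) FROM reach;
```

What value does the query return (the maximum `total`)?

Base: (Bolt, total=1).
Iteration 1: components of {Bolt} -> Cap = 1*1 = 1, Cover = 1*3 = 3.
Iteration 2: components of {Cap,Cover} -> Rod = 1*5 = 5, Washer = 1*1 = 1.
Iteration 3: no further components; recursion stops.
total values: 1, 1, 3, 5, 1; the maximum is 5.

5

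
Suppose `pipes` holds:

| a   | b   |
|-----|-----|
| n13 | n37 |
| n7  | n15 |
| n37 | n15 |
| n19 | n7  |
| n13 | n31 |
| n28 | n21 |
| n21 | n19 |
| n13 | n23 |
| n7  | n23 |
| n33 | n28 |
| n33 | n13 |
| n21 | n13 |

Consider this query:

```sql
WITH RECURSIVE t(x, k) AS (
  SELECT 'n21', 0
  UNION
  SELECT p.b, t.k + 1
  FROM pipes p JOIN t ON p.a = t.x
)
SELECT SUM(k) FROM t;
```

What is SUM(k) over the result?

Base: (n21, k=0).
Iteration 1: edges from {n21} -> (n13, k=1), (n19, k=1).
Iteration 2: edges from {n13,n19} -> (n23, k=2), (n31, k=2), (n37, k=2), (n7, k=2).
Iteration 3: edges from {n23,n31,n37,n7} -> (n15, k=3), (n23, k=3). [UNION drops 1 duplicate row(s)]
Iteration 4: no outgoing edges from {n15,n23}; recursion stops.
SUM(k) = 0 + 1 + 1 + 2 + 2 + 2 + 2 + 3 + 3 = 16.

16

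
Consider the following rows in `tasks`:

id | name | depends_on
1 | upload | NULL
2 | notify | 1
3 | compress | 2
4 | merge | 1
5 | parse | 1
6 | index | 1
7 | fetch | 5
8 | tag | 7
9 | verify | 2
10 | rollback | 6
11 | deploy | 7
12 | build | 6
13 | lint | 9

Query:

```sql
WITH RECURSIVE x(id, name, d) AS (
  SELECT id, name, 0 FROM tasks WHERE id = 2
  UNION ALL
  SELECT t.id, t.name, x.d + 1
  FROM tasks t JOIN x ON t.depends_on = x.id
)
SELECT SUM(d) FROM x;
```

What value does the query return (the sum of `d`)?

4

Base: id=2 (notify) at d 0.
Iteration 1: rows with depends_on in {2} -> compress (id 3, d 1), verify (id 9, d 1).
Iteration 2: rows with depends_on in {3,9} -> lint (id 13, d 2).
Iteration 3: no rows with depends_on in {13}; recursion stops.
SUM(d) = 0 + 1 + 1 + 2 = 4.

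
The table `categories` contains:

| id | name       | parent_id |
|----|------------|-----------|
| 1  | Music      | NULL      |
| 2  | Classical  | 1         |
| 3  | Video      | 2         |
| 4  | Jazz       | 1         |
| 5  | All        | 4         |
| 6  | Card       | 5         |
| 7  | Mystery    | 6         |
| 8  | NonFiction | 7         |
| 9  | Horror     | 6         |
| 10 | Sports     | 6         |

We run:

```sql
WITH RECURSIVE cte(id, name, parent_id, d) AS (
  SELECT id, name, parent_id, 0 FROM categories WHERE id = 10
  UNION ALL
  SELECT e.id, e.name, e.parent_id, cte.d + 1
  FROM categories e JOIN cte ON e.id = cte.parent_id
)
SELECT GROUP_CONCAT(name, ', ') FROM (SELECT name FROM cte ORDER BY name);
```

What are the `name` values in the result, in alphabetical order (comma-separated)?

All, Card, Jazz, Music, Sports

Base: id=10 (Sports), parent_id=6, d 0.
Iteration 1: join on id=6 -> Card (id 6, parent_id=5, d 1).
Iteration 2: join on id=5 -> All (id 5, parent_id=4, d 2).
Iteration 3: join on id=4 -> Jazz (id 4, parent_id=1, d 3).
Iteration 4: join on id=1 -> Music (id 1, parent_id=NULL, d 4).
Iteration 5: parent_id is NULL; no match; recursion stops.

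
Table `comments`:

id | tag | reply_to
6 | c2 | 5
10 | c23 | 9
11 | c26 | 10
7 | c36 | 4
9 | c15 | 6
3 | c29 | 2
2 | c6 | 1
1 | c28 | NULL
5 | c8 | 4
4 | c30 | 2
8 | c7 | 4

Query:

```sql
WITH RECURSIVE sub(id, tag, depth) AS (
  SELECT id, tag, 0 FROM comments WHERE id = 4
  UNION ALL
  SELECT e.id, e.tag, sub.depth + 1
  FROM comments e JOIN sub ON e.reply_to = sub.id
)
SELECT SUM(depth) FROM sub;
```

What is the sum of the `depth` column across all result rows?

Base: id=4 (c30) at depth 0.
Iteration 1: rows with reply_to in {4} -> c8 (id 5, depth 1), c36 (id 7, depth 1), c7 (id 8, depth 1).
Iteration 2: rows with reply_to in {5,7,8} -> c2 (id 6, depth 2).
Iteration 3: rows with reply_to in {6} -> c15 (id 9, depth 3).
Iteration 4: rows with reply_to in {9} -> c23 (id 10, depth 4).
Iteration 5: rows with reply_to in {10} -> c26 (id 11, depth 5).
Iteration 6: no rows with reply_to in {11}; recursion stops.
SUM(depth) = 0 + 1 + 1 + 1 + 2 + 3 + 4 + 5 = 17.

17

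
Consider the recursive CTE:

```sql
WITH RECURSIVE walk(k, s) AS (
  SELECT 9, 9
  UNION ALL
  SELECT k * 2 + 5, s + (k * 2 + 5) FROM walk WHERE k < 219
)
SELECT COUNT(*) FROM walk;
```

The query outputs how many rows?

Base: k=9, s=9.
Iteration 1: 9 < 219 holds -> k = 9 * 2 + 5 = 23, s = 9 + 23 = 32.
Iteration 2: 23 < 219 holds -> k = 23 * 2 + 5 = 51, s = 32 + 51 = 83.
Iteration 3: 51 < 219 holds -> k = 51 * 2 + 5 = 107, s = 83 + 107 = 190.
Iteration 4: 107 < 219 holds -> k = 107 * 2 + 5 = 219, s = 190 + 219 = 409.
Iteration 5: 219 < 219 fails; recursion stops.
Total rows emitted: 5.

5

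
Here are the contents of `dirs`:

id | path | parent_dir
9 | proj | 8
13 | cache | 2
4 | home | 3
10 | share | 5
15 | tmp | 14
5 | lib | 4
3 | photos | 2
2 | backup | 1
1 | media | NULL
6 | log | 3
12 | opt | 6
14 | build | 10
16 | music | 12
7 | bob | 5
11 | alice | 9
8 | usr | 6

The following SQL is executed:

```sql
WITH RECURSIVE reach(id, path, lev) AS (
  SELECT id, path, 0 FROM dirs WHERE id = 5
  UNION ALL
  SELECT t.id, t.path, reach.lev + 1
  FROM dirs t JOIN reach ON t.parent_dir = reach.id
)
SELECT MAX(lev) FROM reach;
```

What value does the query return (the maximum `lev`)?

Base: id=5 (lib) at lev 0.
Iteration 1: rows with parent_dir in {5} -> bob (id 7, lev 1), share (id 10, lev 1).
Iteration 2: rows with parent_dir in {7,10} -> build (id 14, lev 2).
Iteration 3: rows with parent_dir in {14} -> tmp (id 15, lev 3).
Iteration 4: no rows with parent_dir in {15}; recursion stops.
lev values: 0, 1, 1, 2, 3; the maximum is 3.

3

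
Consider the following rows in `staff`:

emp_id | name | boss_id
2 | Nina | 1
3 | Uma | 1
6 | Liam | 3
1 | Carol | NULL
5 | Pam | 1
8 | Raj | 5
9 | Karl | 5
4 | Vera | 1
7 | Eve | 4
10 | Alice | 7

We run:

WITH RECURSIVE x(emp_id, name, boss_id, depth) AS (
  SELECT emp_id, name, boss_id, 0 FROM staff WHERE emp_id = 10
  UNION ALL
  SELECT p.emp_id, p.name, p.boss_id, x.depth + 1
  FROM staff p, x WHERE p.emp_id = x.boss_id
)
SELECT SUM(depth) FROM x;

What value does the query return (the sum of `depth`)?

Base: emp_id=10 (Alice), boss_id=7, depth 0.
Iteration 1: join on emp_id=7 -> Eve (id 7, boss_id=4, depth 1).
Iteration 2: join on emp_id=4 -> Vera (id 4, boss_id=1, depth 2).
Iteration 3: join on emp_id=1 -> Carol (id 1, boss_id=NULL, depth 3).
Iteration 4: boss_id is NULL; no match; recursion stops.
SUM(depth) = 0 + 1 + 2 + 3 = 6.

6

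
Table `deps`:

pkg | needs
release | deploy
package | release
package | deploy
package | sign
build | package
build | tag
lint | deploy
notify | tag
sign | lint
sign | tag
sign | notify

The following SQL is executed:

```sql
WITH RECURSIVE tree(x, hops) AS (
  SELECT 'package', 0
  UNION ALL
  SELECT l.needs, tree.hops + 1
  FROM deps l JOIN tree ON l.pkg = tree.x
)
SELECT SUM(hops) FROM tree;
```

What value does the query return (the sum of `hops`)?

17

Base: (package, hops=0).
Iteration 1: edges from {package} -> (deploy, hops=1), (release, hops=1), (sign, hops=1).
Iteration 2: edges from {deploy,release,sign} -> (deploy, hops=2), (lint, hops=2), (notify, hops=2), (tag, hops=2).
Iteration 3: edges from {deploy,lint,notify,tag} -> (deploy, hops=3), (tag, hops=3).
Iteration 4: no outgoing edges from {deploy,tag}; recursion stops.
SUM(hops) = 0 + 1 + 1 + 1 + 2 + 2 + 2 + 2 + 3 + 3 = 17.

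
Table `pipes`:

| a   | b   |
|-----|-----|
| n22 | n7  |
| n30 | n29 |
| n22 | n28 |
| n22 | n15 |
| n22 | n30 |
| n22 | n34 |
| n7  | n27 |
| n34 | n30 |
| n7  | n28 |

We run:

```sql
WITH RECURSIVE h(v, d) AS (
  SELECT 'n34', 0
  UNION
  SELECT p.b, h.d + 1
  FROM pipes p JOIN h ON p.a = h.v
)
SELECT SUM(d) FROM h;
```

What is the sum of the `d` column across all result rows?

Base: (n34, d=0).
Iteration 1: edges from {n34} -> (n30, d=1).
Iteration 2: edges from {n30} -> (n29, d=2).
Iteration 3: no outgoing edges from {n29}; recursion stops.
SUM(d) = 0 + 1 + 2 = 3.

3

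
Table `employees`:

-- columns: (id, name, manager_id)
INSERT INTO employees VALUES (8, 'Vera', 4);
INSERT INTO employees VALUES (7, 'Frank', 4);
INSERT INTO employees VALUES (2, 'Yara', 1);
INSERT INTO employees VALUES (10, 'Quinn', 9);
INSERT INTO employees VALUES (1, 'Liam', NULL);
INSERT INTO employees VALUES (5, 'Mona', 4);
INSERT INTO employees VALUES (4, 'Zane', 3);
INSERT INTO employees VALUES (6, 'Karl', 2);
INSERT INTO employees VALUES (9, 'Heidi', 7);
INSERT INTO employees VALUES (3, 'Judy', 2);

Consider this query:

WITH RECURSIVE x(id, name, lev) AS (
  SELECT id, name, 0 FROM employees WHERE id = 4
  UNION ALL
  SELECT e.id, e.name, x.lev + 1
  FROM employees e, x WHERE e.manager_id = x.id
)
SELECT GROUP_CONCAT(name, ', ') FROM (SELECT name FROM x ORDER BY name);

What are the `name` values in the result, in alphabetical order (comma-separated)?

Base: id=4 (Zane) at lev 0.
Iteration 1: rows with manager_id in {4} -> Mona (id 5, lev 1), Frank (id 7, lev 1), Vera (id 8, lev 1).
Iteration 2: rows with manager_id in {5,7,8} -> Heidi (id 9, lev 2).
Iteration 3: rows with manager_id in {9} -> Quinn (id 10, lev 3).
Iteration 4: no rows with manager_id in {10}; recursion stops.

Frank, Heidi, Mona, Quinn, Vera, Zane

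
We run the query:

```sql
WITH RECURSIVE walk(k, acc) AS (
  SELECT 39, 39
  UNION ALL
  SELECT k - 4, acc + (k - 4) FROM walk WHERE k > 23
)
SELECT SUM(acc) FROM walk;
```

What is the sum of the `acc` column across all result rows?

505

Base: k=39, acc=39.
Iteration 1: 39 > 23 holds -> k = 39 - 4 = 35, acc = 39 + 35 = 74.
Iteration 2: 35 > 23 holds -> k = 35 - 4 = 31, acc = 74 + 31 = 105.
Iteration 3: 31 > 23 holds -> k = 31 - 4 = 27, acc = 105 + 27 = 132.
Iteration 4: 27 > 23 holds -> k = 27 - 4 = 23, acc = 132 + 23 = 155.
Iteration 5: 23 > 23 fails; recursion stops.
SUM(acc) = 39 + 74 + 105 + 132 + 155 = 505.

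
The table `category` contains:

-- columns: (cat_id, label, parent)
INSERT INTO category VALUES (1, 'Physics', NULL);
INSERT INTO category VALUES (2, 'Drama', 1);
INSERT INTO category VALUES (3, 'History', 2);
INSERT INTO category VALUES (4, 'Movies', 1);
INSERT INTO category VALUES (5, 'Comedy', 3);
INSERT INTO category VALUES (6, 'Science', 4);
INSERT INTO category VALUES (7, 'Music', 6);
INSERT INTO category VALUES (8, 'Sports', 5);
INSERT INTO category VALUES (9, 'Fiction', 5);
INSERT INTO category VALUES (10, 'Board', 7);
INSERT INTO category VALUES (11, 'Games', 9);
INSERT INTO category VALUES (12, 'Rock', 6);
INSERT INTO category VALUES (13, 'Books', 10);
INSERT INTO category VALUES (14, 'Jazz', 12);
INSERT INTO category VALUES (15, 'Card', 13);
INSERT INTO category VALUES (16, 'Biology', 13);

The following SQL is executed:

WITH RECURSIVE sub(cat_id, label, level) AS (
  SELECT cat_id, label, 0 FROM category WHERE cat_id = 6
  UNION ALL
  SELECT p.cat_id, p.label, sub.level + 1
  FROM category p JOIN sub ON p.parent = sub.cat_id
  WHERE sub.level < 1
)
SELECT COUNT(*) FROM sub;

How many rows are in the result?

Base: cat_id=6 (Science) at level 0.
Iteration 1: rows with parent in {6} -> Music (id 7, level 1), Rock (id 12, level 1).
Iteration 2: level < 1 fails for all current rows; recursion stops.
Total rows emitted: 3.

3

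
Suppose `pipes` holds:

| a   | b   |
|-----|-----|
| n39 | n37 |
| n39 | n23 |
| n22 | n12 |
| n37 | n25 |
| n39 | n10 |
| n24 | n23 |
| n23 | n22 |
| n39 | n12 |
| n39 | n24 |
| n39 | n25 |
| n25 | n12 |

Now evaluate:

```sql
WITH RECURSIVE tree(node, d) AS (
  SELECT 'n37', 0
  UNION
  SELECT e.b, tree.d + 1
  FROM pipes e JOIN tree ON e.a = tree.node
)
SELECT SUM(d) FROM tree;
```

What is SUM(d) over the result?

3

Base: (n37, d=0).
Iteration 1: edges from {n37} -> (n25, d=1).
Iteration 2: edges from {n25} -> (n12, d=2).
Iteration 3: no outgoing edges from {n12}; recursion stops.
SUM(d) = 0 + 1 + 2 = 3.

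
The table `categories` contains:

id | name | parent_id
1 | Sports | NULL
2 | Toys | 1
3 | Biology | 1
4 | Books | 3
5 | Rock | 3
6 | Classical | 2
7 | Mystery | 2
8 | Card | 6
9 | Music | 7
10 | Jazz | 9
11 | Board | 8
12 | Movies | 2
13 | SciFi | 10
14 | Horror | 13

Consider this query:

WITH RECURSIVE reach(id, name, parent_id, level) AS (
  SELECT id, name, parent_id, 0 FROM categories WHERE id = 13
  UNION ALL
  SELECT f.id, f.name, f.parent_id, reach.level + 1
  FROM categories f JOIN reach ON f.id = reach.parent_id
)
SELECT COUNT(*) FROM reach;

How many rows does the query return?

6

Base: id=13 (SciFi), parent_id=10, level 0.
Iteration 1: join on id=10 -> Jazz (id 10, parent_id=9, level 1).
Iteration 2: join on id=9 -> Music (id 9, parent_id=7, level 2).
Iteration 3: join on id=7 -> Mystery (id 7, parent_id=2, level 3).
Iteration 4: join on id=2 -> Toys (id 2, parent_id=1, level 4).
Iteration 5: join on id=1 -> Sports (id 1, parent_id=NULL, level 5).
Iteration 6: parent_id is NULL; no match; recursion stops.
Total rows emitted: 6.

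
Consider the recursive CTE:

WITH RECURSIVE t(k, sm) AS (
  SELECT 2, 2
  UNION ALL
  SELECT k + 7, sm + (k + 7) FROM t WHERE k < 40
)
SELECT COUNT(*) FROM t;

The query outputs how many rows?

7

Base: k=2, sm=2.
Iteration 1: 2 < 40 holds -> k = 2 + 7 = 9, sm = 2 + 9 = 11.
Iteration 2: 9 < 40 holds -> k = 9 + 7 = 16, sm = 11 + 16 = 27.
Iteration 3: 16 < 40 holds -> k = 16 + 7 = 23, sm = 27 + 23 = 50.
Iteration 4: 23 < 40 holds -> k = 23 + 7 = 30, sm = 50 + 30 = 80.
Iteration 5: 30 < 40 holds -> k = 30 + 7 = 37, sm = 80 + 37 = 117.
Iteration 6: 37 < 40 holds -> k = 37 + 7 = 44, sm = 117 + 44 = 161.
Iteration 7: 44 < 40 fails; recursion stops.
Total rows emitted: 7.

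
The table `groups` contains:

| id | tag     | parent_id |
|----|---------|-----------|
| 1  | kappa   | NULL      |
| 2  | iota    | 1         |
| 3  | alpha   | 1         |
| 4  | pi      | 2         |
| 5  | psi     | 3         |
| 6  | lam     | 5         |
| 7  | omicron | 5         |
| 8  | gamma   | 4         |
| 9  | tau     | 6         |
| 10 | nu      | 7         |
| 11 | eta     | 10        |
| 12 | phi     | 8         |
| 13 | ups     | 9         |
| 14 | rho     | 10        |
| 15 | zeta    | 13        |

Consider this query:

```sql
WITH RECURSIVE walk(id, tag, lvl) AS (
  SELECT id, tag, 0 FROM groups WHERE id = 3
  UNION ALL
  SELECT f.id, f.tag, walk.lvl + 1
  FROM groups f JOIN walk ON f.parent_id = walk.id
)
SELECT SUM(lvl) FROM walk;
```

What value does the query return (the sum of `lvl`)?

Base: id=3 (alpha) at lvl 0.
Iteration 1: rows with parent_id in {3} -> psi (id 5, lvl 1).
Iteration 2: rows with parent_id in {5} -> lam (id 6, lvl 2), omicron (id 7, lvl 2).
Iteration 3: rows with parent_id in {6,7} -> tau (id 9, lvl 3), nu (id 10, lvl 3).
Iteration 4: rows with parent_id in {9,10} -> eta (id 11, lvl 4), ups (id 13, lvl 4), rho (id 14, lvl 4).
Iteration 5: rows with parent_id in {11,13,14} -> zeta (id 15, lvl 5).
Iteration 6: no rows with parent_id in {15}; recursion stops.
SUM(lvl) = 0 + 1 + 2 + 2 + 3 + 3 + 4 + 4 + 4 + 5 = 28.

28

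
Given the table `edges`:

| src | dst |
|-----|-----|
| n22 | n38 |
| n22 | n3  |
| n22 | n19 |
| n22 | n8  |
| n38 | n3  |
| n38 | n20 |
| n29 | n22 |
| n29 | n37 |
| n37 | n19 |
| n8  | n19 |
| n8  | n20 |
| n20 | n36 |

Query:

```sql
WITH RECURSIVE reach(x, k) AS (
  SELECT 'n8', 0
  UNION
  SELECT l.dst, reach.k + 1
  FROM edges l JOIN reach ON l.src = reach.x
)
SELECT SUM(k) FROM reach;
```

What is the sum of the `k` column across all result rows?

4

Base: (n8, k=0).
Iteration 1: edges from {n8} -> (n19, k=1), (n20, k=1).
Iteration 2: edges from {n19,n20} -> (n36, k=2).
Iteration 3: no outgoing edges from {n36}; recursion stops.
SUM(k) = 0 + 1 + 1 + 2 = 4.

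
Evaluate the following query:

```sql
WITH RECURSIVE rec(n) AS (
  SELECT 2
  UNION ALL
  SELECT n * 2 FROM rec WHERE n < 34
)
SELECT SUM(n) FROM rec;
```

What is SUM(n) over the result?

Base: n=2.
Iteration 1: 2 < 34 holds -> n = 2 * 2 = 4.
Iteration 2: 4 < 34 holds -> n = 4 * 2 = 8.
Iteration 3: 8 < 34 holds -> n = 8 * 2 = 16.
Iteration 4: 16 < 34 holds -> n = 16 * 2 = 32.
Iteration 5: 32 < 34 holds -> n = 32 * 2 = 64.
Iteration 6: 64 < 34 fails; recursion stops.
SUM(n) = 2 + 4 + 8 + 16 + 32 + 64 = 126.

126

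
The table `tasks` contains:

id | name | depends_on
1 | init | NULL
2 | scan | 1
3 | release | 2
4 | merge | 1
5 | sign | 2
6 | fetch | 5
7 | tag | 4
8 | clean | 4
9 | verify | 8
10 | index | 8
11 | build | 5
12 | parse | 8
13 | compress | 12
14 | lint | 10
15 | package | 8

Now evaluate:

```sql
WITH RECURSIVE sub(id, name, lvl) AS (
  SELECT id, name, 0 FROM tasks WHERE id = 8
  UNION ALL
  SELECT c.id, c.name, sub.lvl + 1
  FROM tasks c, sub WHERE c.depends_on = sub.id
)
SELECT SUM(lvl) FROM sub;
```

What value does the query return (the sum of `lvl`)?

8

Base: id=8 (clean) at lvl 0.
Iteration 1: rows with depends_on in {8} -> verify (id 9, lvl 1), index (id 10, lvl 1), parse (id 12, lvl 1), package (id 15, lvl 1).
Iteration 2: rows with depends_on in {9,10,12,15} -> compress (id 13, lvl 2), lint (id 14, lvl 2).
Iteration 3: no rows with depends_on in {13,14}; recursion stops.
SUM(lvl) = 0 + 1 + 1 + 1 + 1 + 2 + 2 = 8.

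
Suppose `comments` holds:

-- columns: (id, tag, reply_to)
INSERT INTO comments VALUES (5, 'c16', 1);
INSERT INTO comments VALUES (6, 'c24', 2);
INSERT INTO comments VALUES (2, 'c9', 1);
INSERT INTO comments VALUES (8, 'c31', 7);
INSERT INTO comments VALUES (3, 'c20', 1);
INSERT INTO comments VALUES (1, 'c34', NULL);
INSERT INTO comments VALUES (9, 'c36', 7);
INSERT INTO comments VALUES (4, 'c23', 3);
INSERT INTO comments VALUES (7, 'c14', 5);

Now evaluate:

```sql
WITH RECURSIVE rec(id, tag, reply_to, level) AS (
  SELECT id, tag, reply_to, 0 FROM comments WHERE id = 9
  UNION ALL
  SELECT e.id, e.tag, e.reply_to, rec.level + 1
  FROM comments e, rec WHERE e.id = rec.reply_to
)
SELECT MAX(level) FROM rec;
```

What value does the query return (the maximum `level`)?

3

Base: id=9 (c36), reply_to=7, level 0.
Iteration 1: join on id=7 -> c14 (id 7, reply_to=5, level 1).
Iteration 2: join on id=5 -> c16 (id 5, reply_to=1, level 2).
Iteration 3: join on id=1 -> c34 (id 1, reply_to=NULL, level 3).
Iteration 4: reply_to is NULL; no match; recursion stops.
level values: 0, 1, 2, 3; the maximum is 3.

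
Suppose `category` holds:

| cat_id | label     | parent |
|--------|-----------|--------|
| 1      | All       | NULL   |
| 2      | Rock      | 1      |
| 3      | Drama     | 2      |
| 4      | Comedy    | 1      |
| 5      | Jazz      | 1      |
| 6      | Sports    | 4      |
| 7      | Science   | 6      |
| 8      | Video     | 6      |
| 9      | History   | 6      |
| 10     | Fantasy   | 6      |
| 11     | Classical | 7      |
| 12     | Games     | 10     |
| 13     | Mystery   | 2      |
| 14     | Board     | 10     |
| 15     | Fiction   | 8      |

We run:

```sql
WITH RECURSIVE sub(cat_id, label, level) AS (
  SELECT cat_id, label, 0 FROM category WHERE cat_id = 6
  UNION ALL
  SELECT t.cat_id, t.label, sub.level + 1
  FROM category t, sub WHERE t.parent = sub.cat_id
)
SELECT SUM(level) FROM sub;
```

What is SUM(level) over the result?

Base: cat_id=6 (Sports) at level 0.
Iteration 1: rows with parent in {6} -> Science (id 7, level 1), Video (id 8, level 1), History (id 9, level 1), Fantasy (id 10, level 1).
Iteration 2: rows with parent in {7,8,9,10} -> Classical (id 11, level 2), Games (id 12, level 2), Board (id 14, level 2), Fiction (id 15, level 2).
Iteration 3: no rows with parent in {11,12,14,15}; recursion stops.
SUM(level) = 0 + 1 + 1 + 1 + 1 + 2 + 2 + 2 + 2 = 12.

12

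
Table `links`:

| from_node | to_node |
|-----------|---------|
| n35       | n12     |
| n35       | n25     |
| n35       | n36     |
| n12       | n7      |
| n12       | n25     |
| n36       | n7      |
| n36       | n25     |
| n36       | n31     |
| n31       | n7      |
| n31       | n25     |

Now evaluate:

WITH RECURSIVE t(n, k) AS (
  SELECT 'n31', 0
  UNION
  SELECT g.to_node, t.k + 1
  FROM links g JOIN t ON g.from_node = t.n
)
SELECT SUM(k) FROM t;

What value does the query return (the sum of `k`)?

Base: (n31, k=0).
Iteration 1: edges from {n31} -> (n25, k=1), (n7, k=1).
Iteration 2: no outgoing edges from {n25,n7}; recursion stops.
SUM(k) = 0 + 1 + 1 = 2.

2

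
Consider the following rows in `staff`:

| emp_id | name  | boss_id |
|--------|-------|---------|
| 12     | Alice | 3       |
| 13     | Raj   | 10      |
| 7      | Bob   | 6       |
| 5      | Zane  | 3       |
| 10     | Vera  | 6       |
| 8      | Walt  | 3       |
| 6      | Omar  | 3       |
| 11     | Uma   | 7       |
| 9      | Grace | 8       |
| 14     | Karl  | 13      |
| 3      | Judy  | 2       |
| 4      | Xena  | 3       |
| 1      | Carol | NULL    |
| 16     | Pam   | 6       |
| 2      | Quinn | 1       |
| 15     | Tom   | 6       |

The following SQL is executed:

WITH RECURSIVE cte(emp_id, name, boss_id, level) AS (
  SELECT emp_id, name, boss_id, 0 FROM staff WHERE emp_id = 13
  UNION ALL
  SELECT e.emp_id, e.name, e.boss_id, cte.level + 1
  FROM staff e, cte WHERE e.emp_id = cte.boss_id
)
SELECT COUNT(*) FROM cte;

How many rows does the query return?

Base: emp_id=13 (Raj), boss_id=10, level 0.
Iteration 1: join on emp_id=10 -> Vera (id 10, boss_id=6, level 1).
Iteration 2: join on emp_id=6 -> Omar (id 6, boss_id=3, level 2).
Iteration 3: join on emp_id=3 -> Judy (id 3, boss_id=2, level 3).
Iteration 4: join on emp_id=2 -> Quinn (id 2, boss_id=1, level 4).
Iteration 5: join on emp_id=1 -> Carol (id 1, boss_id=NULL, level 5).
Iteration 6: boss_id is NULL; no match; recursion stops.
Total rows emitted: 6.

6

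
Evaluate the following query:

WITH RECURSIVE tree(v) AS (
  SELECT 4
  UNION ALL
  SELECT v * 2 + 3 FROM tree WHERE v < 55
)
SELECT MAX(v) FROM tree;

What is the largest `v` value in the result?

Base: v=4.
Iteration 1: 4 < 55 holds -> v = 4 * 2 + 3 = 11.
Iteration 2: 11 < 55 holds -> v = 11 * 2 + 3 = 25.
Iteration 3: 25 < 55 holds -> v = 25 * 2 + 3 = 53.
Iteration 4: 53 < 55 holds -> v = 53 * 2 + 3 = 109.
Iteration 5: 109 < 55 fails; recursion stops.
v values: 4, 11, 25, 53, 109; the maximum is 109.

109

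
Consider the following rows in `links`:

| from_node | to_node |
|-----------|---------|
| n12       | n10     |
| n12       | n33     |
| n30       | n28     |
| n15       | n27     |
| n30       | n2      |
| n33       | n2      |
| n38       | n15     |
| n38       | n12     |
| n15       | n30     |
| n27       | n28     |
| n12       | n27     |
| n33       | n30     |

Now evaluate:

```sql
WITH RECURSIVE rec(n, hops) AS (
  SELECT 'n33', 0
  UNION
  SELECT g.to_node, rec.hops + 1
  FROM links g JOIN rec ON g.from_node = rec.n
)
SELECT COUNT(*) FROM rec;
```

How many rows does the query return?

5

Base: (n33, hops=0).
Iteration 1: edges from {n33} -> (n2, hops=1), (n30, hops=1).
Iteration 2: edges from {n2,n30} -> (n2, hops=2), (n28, hops=2).
Iteration 3: no outgoing edges from {n2,n28}; recursion stops.
Total rows emitted: 5.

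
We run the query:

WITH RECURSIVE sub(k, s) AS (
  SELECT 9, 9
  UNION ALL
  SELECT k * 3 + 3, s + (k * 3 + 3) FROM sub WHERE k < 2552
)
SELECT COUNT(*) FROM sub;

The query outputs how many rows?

7

Base: k=9, s=9.
Iteration 1: 9 < 2552 holds -> k = 9 * 3 + 3 = 30, s = 9 + 30 = 39.
Iteration 2: 30 < 2552 holds -> k = 30 * 3 + 3 = 93, s = 39 + 93 = 132.
Iteration 3: 93 < 2552 holds -> k = 93 * 3 + 3 = 282, s = 132 + 282 = 414.
Iteration 4: 282 < 2552 holds -> k = 282 * 3 + 3 = 849, s = 414 + 849 = 1263.
Iteration 5: 849 < 2552 holds -> k = 849 * 3 + 3 = 2550, s = 1263 + 2550 = 3813.
Iteration 6: 2550 < 2552 holds -> k = 2550 * 3 + 3 = 7653, s = 3813 + 7653 = 11466.
Iteration 7: 7653 < 2552 fails; recursion stops.
Total rows emitted: 7.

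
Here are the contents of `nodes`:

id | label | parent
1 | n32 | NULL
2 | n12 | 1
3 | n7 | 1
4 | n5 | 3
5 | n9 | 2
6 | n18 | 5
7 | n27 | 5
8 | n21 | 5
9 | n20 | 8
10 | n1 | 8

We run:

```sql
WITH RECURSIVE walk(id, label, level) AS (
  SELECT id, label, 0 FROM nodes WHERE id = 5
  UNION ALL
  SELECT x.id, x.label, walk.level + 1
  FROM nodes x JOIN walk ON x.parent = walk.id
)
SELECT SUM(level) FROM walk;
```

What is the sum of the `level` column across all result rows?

7

Base: id=5 (n9) at level 0.
Iteration 1: rows with parent in {5} -> n18 (id 6, level 1), n27 (id 7, level 1), n21 (id 8, level 1).
Iteration 2: rows with parent in {6,7,8} -> n20 (id 9, level 2), n1 (id 10, level 2).
Iteration 3: no rows with parent in {9,10}; recursion stops.
SUM(level) = 0 + 1 + 1 + 1 + 2 + 2 = 7.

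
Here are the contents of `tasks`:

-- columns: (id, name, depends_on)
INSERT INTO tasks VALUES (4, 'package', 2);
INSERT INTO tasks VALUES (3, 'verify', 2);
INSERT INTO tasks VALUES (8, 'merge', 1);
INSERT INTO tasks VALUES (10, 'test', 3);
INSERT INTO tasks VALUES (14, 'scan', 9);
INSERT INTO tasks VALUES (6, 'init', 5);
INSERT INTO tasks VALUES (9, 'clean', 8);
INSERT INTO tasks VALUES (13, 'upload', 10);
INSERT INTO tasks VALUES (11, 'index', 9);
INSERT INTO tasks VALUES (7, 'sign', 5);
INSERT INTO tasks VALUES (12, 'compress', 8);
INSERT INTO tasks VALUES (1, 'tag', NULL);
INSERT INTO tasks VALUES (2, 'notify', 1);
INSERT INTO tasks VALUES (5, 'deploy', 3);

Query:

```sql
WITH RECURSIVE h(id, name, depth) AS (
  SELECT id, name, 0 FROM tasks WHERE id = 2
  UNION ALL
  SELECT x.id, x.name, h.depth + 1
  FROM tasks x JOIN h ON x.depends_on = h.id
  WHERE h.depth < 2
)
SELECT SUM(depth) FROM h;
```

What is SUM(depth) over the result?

Base: id=2 (notify) at depth 0.
Iteration 1: rows with depends_on in {2} -> verify (id 3, depth 1), package (id 4, depth 1).
Iteration 2: rows with depends_on in {3,4} -> deploy (id 5, depth 2), test (id 10, depth 2).
Iteration 3: depth < 2 fails for all current rows; recursion stops.
SUM(depth) = 0 + 1 + 1 + 2 + 2 = 6.

6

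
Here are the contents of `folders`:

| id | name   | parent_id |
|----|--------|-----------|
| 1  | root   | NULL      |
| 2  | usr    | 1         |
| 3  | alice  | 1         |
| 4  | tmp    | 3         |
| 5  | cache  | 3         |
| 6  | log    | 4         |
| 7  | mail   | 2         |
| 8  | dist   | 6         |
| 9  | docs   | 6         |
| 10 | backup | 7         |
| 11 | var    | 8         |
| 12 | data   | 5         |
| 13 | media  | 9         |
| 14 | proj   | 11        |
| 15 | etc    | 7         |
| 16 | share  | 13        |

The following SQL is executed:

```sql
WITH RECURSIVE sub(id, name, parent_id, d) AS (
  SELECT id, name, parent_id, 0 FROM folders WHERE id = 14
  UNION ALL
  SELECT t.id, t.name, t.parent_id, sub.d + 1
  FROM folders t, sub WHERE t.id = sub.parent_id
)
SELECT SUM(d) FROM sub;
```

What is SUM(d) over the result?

21

Base: id=14 (proj), parent_id=11, d 0.
Iteration 1: join on id=11 -> var (id 11, parent_id=8, d 1).
Iteration 2: join on id=8 -> dist (id 8, parent_id=6, d 2).
Iteration 3: join on id=6 -> log (id 6, parent_id=4, d 3).
Iteration 4: join on id=4 -> tmp (id 4, parent_id=3, d 4).
Iteration 5: join on id=3 -> alice (id 3, parent_id=1, d 5).
Iteration 6: join on id=1 -> root (id 1, parent_id=NULL, d 6).
Iteration 7: parent_id is NULL; no match; recursion stops.
SUM(d) = 0 + 1 + 2 + 3 + 4 + 5 + 6 = 21.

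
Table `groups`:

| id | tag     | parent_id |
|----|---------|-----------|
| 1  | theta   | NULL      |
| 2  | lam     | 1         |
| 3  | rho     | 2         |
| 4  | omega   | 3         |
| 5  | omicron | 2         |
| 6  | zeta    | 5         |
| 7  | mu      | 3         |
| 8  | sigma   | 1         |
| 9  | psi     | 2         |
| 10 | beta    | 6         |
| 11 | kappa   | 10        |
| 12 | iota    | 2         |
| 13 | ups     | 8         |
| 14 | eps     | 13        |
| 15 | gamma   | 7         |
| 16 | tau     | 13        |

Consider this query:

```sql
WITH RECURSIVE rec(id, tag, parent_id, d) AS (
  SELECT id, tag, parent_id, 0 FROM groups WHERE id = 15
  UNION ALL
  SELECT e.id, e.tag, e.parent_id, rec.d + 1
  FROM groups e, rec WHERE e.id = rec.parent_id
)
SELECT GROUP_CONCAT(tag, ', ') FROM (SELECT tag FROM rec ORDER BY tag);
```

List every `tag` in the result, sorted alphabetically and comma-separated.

Base: id=15 (gamma), parent_id=7, d 0.
Iteration 1: join on id=7 -> mu (id 7, parent_id=3, d 1).
Iteration 2: join on id=3 -> rho (id 3, parent_id=2, d 2).
Iteration 3: join on id=2 -> lam (id 2, parent_id=1, d 3).
Iteration 4: join on id=1 -> theta (id 1, parent_id=NULL, d 4).
Iteration 5: parent_id is NULL; no match; recursion stops.

gamma, lam, mu, rho, theta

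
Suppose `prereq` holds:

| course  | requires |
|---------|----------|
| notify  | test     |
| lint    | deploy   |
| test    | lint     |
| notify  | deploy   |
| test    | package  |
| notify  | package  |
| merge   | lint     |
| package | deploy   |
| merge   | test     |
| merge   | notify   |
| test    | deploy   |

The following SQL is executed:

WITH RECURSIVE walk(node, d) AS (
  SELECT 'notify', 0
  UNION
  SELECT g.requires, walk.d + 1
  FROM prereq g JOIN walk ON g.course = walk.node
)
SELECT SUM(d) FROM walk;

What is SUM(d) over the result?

Base: (notify, d=0).
Iteration 1: edges from {notify} -> (deploy, d=1), (package, d=1), (test, d=1).
Iteration 2: edges from {deploy,package,test} -> (deploy, d=2), (lint, d=2), (package, d=2). [UNION drops 1 duplicate row(s)]
Iteration 3: edges from {deploy,lint,package} -> (deploy, d=3). [UNION drops 1 duplicate row(s)]
Iteration 4: no outgoing edges from {deploy}; recursion stops.
SUM(d) = 0 + 1 + 1 + 1 + 2 + 2 + 2 + 3 = 12.

12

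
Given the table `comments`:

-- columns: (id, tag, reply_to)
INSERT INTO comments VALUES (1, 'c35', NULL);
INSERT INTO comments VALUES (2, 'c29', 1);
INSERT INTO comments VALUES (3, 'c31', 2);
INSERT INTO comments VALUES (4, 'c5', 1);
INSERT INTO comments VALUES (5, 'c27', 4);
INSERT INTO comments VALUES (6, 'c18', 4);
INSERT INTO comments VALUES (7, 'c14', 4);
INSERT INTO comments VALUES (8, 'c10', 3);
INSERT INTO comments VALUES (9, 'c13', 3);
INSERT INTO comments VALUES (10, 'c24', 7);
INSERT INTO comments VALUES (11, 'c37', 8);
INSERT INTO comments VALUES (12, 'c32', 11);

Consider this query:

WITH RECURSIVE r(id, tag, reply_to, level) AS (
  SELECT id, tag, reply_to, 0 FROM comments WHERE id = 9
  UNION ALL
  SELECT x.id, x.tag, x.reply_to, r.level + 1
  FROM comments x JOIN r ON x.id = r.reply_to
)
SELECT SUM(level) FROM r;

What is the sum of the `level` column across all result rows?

Base: id=9 (c13), reply_to=3, level 0.
Iteration 1: join on id=3 -> c31 (id 3, reply_to=2, level 1).
Iteration 2: join on id=2 -> c29 (id 2, reply_to=1, level 2).
Iteration 3: join on id=1 -> c35 (id 1, reply_to=NULL, level 3).
Iteration 4: reply_to is NULL; no match; recursion stops.
SUM(level) = 0 + 1 + 2 + 3 = 6.

6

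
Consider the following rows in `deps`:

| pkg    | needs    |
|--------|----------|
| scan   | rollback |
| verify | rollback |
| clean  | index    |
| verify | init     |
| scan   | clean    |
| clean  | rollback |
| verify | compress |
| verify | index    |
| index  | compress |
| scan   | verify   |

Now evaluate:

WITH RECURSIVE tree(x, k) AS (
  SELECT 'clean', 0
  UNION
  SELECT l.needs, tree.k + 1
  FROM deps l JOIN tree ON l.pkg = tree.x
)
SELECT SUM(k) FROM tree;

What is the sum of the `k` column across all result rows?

4

Base: (clean, k=0).
Iteration 1: edges from {clean} -> (index, k=1), (rollback, k=1).
Iteration 2: edges from {index,rollback} -> (compress, k=2).
Iteration 3: no outgoing edges from {compress}; recursion stops.
SUM(k) = 0 + 1 + 1 + 2 = 4.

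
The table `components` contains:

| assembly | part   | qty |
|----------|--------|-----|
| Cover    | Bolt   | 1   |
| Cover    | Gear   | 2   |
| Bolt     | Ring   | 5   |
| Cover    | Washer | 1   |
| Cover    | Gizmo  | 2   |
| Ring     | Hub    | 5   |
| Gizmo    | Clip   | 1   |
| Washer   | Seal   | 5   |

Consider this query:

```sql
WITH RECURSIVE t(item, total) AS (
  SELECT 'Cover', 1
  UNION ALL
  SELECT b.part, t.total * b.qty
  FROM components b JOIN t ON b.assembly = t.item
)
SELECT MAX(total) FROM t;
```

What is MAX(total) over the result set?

Base: (Cover, total=1).
Iteration 1: components of {Cover} -> Bolt = 1*1 = 1, Gear = 1*2 = 2, Gizmo = 1*2 = 2, Washer = 1*1 = 1.
Iteration 2: components of {Bolt,Gear,Gizmo,Washer} -> Clip = 2*1 = 2, Ring = 1*5 = 5, Seal = 1*5 = 5.
Iteration 3: components of {Clip,Ring,Seal} -> Hub = 5*5 = 25.
Iteration 4: no further components; recursion stops.
total values: 1, 1, 2, 1, 2, 5, 5, 2, 25; the maximum is 25.

25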